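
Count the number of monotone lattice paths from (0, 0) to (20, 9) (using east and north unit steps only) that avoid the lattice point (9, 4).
Number of paths = 6891885

Total paths from (0, 0) to (20, 9): C(29, 20) = 10015005. Paths through (9, 4): (paths (0, 0) → (9, 4)) × (paths (9, 4) → (20, 9)) = C(13, 9) · C(16, 11) = 715 · 4368 = 3123120. Avoidance count = 10015005 − 3123120 = 6891885.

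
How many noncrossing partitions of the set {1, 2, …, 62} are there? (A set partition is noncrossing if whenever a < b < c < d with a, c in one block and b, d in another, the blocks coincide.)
C_62 = 24139737743045626825711458546273312

These noncrossing partitions are counted by the Catalan number C_n = (1/(n + 1)) · C(2n, n). For n = 62: C_62 = (1/63) · C(124, 62) = 1520803477811874490019821888415218656/63 = 24139737743045626825711458546273312.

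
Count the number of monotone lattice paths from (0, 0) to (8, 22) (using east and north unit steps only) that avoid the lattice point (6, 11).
Number of paths = 4887597

Total paths from (0, 0) to (8, 22): C(30, 8) = 5852925. Paths through (6, 11): (paths (0, 0) → (6, 11)) × (paths (6, 11) → (8, 22)) = C(17, 6) · C(13, 2) = 12376 · 78 = 965328. Avoidance count = 5852925 − 965328 = 4887597.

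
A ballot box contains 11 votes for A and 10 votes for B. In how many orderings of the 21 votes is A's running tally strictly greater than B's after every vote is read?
Strict-lead orderings = 16796

Total orderings of the 21 votes with 11 for A: C(21, 11) = 352716. By the Bertrand ballot formula (Cycle Lemma / reflection principle), the number of orderings in which A is strictly ahead of B throughout is (p − q)/(p + q) · C(p + q, p) = (11 − 10)/(11 + 10) · 352716 = 16796.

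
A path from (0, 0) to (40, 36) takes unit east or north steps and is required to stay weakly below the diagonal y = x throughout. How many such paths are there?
Number of paths = 757584789873571409050

By the reflection principle (André's argument), the number of monotone paths to (40, 36) with n ≤ m that never go above y = x is C(76, 40) − C(76, 41) = 6212195276963285554210 − 5454610487089714145160 = 757584789873571409050.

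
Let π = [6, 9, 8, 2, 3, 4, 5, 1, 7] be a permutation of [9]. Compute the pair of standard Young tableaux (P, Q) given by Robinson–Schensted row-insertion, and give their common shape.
P = [1, 3, 4, 5, 7] / [2, 8] / [6] / [9];  Q = [1, 2, 6, 7, 9] / [3, 5] / [4] / [8];  common shape = (5, 2, 1, 1)

Row-insert the values π_1, π_2, … into P one at a time, bumping the leftmost entry strictly greater than the inserted value down to the next row. The recording tableau Q records, in position (i, j), the step at which that cell was added to P.
  Insert 6 (step 1): P = [6];  Q = [1]
  Insert 9 (step 2): P = [6, 9];  Q = [1, 2]
  Insert 8 (step 3): P = [6, 8] / [9];  Q = [1, 2] / [3]
  Insert 2 (step 4): P = [2, 8] / [6] / [9];  Q = [1, 2] / [3] / [4]
  Insert 3 (step 5): P = [2, 3] / [6, 8] / [9];  Q = [1, 2] / [3, 5] / [4]
  Insert 4 (step 6): P = [2, 3, 4] / [6, 8] / [9];  Q = [1, 2, 6] / [3, 5] / [4]
  Insert 5 (step 7): P = [2, 3, 4, 5] / [6, 8] / [9];  Q = [1, 2, 6, 7] / [3, 5] / [4]
  Insert 1 (step 8): P = [1, 3, 4, 5] / [2, 8] / [6] / [9];  Q = [1, 2, 6, 7] / [3, 5] / [4] / [8]
  Insert 7 (step 9): P = [1, 3, 4, 5, 7] / [2, 8] / [6] / [9];  Q = [1, 2, 6, 7, 9] / [3, 5] / [4] / [8]
Final shape: (5, 2, 1, 1).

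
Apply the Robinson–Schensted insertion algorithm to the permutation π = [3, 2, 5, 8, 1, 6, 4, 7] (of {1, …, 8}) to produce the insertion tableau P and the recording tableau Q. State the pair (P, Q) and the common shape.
P = [1, 4, 6, 7] / [2, 5] / [3, 8];  Q = [1, 3, 4, 8] / [2, 6] / [5, 7];  common shape = (4, 2, 2)

Row-insert the values π_1, π_2, … into P one at a time, bumping the leftmost entry strictly greater than the inserted value down to the next row. The recording tableau Q records, in position (i, j), the step at which that cell was added to P.
  Insert 3 (step 1): P = [3];  Q = [1]
  Insert 2 (step 2): P = [2] / [3];  Q = [1] / [2]
  Insert 5 (step 3): P = [2, 5] / [3];  Q = [1, 3] / [2]
  Insert 8 (step 4): P = [2, 5, 8] / [3];  Q = [1, 3, 4] / [2]
  Insert 1 (step 5): P = [1, 5, 8] / [2] / [3];  Q = [1, 3, 4] / [2] / [5]
  Insert 6 (step 6): P = [1, 5, 6] / [2, 8] / [3];  Q = [1, 3, 4] / [2, 6] / [5]
  Insert 4 (step 7): P = [1, 4, 6] / [2, 5] / [3, 8];  Q = [1, 3, 4] / [2, 6] / [5, 7]
  Insert 7 (step 8): P = [1, 4, 6, 7] / [2, 5] / [3, 8];  Q = [1, 3, 4, 8] / [2, 6] / [5, 7]
Final shape: (4, 2, 2).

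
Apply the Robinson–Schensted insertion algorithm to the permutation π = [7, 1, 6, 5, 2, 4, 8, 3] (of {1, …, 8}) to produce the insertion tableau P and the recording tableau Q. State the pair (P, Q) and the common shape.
P = [1, 2, 3, 8] / [4] / [5] / [6] / [7];  Q = [1, 3, 6, 7] / [2] / [4] / [5] / [8];  common shape = (4, 1, 1, 1, 1)

Row-insert the values π_1, π_2, … into P one at a time, bumping the leftmost entry strictly greater than the inserted value down to the next row. The recording tableau Q records, in position (i, j), the step at which that cell was added to P.
  Insert 7 (step 1): P = [7];  Q = [1]
  Insert 1 (step 2): P = [1] / [7];  Q = [1] / [2]
  Insert 6 (step 3): P = [1, 6] / [7];  Q = [1, 3] / [2]
  Insert 5 (step 4): P = [1, 5] / [6] / [7];  Q = [1, 3] / [2] / [4]
  Insert 2 (step 5): P = [1, 2] / [5] / [6] / [7];  Q = [1, 3] / [2] / [4] / [5]
  Insert 4 (step 6): P = [1, 2, 4] / [5] / [6] / [7];  Q = [1, 3, 6] / [2] / [4] / [5]
  Insert 8 (step 7): P = [1, 2, 4, 8] / [5] / [6] / [7];  Q = [1, 3, 6, 7] / [2] / [4] / [5]
  Insert 3 (step 8): P = [1, 2, 3, 8] / [4] / [5] / [6] / [7];  Q = [1, 3, 6, 7] / [2] / [4] / [5] / [8]
Final shape: (4, 1, 1, 1, 1).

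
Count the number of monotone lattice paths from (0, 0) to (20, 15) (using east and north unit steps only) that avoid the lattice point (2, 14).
Number of paths = 3247940880

Total paths from (0, 0) to (20, 15): C(35, 20) = 3247943160. Paths through (2, 14): (paths (0, 0) → (2, 14)) × (paths (2, 14) → (20, 15)) = C(16, 2) · C(19, 18) = 120 · 19 = 2280. Avoidance count = 3247943160 − 2280 = 3247940880.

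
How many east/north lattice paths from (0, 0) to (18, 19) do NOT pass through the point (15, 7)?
Number of paths = 17595034380

Total paths from (0, 0) to (18, 19): C(37, 18) = 17672631900. Paths through (15, 7): (paths (0, 0) → (15, 7)) × (paths (15, 7) → (18, 19)) = C(22, 15) · C(15, 3) = 170544 · 455 = 77597520. Avoidance count = 17672631900 − 77597520 = 17595034380.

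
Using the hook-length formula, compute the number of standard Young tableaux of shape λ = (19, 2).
# SYT of shape (19, 2) = 189

Hook-length formula: f^λ = n! / Π hook(c), product over all cells c of the Young diagram. For λ = (19, 2), n = 21 boxes. Hook lengths by row (left-to-right, top-to-bottom): [20, 19, 17, 16, 15, 14, 13, 12, 11, 10, 9, 8, 7, 6, 5, 4, 3, 2, 1]; [2, 1]. Product of hooks = 270322445352960000. So f^λ = 21! / 270322445352960000 = 51090942171709440000 / 270322445352960000 = 189.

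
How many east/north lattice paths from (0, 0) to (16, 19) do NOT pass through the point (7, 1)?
Number of paths = 4022434350

Total paths from (0, 0) to (16, 19): C(35, 16) = 4059928950. Paths through (7, 1): (paths (0, 0) → (7, 1)) × (paths (7, 1) → (16, 19)) = C(8, 7) · C(27, 9) = 8 · 4686825 = 37494600. Avoidance count = 4059928950 − 37494600 = 4022434350.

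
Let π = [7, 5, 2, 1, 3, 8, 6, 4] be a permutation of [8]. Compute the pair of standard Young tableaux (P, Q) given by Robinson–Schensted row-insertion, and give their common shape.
P = [1, 3, 4] / [2, 6] / [5, 8] / [7];  Q = [1, 5, 6] / [2, 7] / [3, 8] / [4];  common shape = (3, 2, 2, 1)

Row-insert the values π_1, π_2, … into P one at a time, bumping the leftmost entry strictly greater than the inserted value down to the next row. The recording tableau Q records, in position (i, j), the step at which that cell was added to P.
  Insert 7 (step 1): P = [7];  Q = [1]
  Insert 5 (step 2): P = [5] / [7];  Q = [1] / [2]
  Insert 2 (step 3): P = [2] / [5] / [7];  Q = [1] / [2] / [3]
  Insert 1 (step 4): P = [1] / [2] / [5] / [7];  Q = [1] / [2] / [3] / [4]
  Insert 3 (step 5): P = [1, 3] / [2] / [5] / [7];  Q = [1, 5] / [2] / [3] / [4]
  Insert 8 (step 6): P = [1, 3, 8] / [2] / [5] / [7];  Q = [1, 5, 6] / [2] / [3] / [4]
  Insert 6 (step 7): P = [1, 3, 6] / [2, 8] / [5] / [7];  Q = [1, 5, 6] / [2, 7] / [3] / [4]
  Insert 4 (step 8): P = [1, 3, 4] / [2, 6] / [5, 8] / [7];  Q = [1, 5, 6] / [2, 7] / [3, 8] / [4]
Final shape: (3, 2, 2, 1).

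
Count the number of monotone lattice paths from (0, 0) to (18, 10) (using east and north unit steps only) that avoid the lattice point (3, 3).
Number of paths = 9712230

Total paths from (0, 0) to (18, 10): C(28, 18) = 13123110. Paths through (3, 3): (paths (0, 0) → (3, 3)) × (paths (3, 3) → (18, 10)) = C(6, 3) · C(22, 15) = 20 · 170544 = 3410880. Avoidance count = 13123110 − 3410880 = 9712230.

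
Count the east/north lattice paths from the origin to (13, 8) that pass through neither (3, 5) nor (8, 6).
Number of paths = 131467

Inclusion–exclusion. Total paths: C(21, 13) = 203490. Through P₁: C(8, 3)·C(13, 10) = 16016. Through P₂: C(14, 8)·C(7, 5) = 63063. Since P₁ is strictly southwest of P₂, a monotone path through both must visit P₁ then P₂; paths through both = C(8, 3)·C(6, 5)·C(7, 5) = 7056. Avoid both = 203490 − 16016 − 63063 + 7056 = 131467.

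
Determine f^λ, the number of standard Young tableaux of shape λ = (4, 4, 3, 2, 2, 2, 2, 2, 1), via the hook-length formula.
# SYT of shape (4, 4, 3, 2, 2, 2, 2, 2, 1) = 206926720

Hook-length formula: f^λ = n! / Π hook(c), product over all cells c of the Young diagram. For λ = (4, 4, 3, 2, 2, 2, 2, 2, 1), n = 22 boxes. Hook lengths by row (left-to-right, top-to-bottom): [12, 10, 4, 2]; [11, 9, 3, 1]; [9, 7, 1]; [7, 5]; [6, 4]; [5, 3]; [4, 2]; [3, 1]; [1]. Product of hooks = 5431878144000. So f^λ = 22! / 5431878144000 = 1124000727777607680000 / 5431878144000 = 206926720.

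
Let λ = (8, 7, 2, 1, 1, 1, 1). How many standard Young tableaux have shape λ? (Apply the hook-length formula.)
# SYT of shape (8, 7, 2, 1, 1, 1, 1) = 110853600

Hook-length formula: f^λ = n! / Π hook(c), product over all cells c of the Young diagram. For λ = (8, 7, 2, 1, 1, 1, 1), n = 21 boxes. Hook lengths by row (left-to-right, top-to-bottom): [14, 9, 7, 6, 5, 4, 3, 1]; [12, 7, 5, 4, 3, 2, 1]; [6, 1]; [4]; [3]; [2]; [1]. Product of hooks = 460886630400. So f^λ = 21! / 460886630400 = 51090942171709440000 / 460886630400 = 110853600.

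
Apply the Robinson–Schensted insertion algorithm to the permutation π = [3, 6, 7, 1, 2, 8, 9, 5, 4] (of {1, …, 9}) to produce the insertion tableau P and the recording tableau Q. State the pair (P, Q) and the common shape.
P = [1, 2, 4, 8, 9] / [3, 5, 7] / [6];  Q = [1, 2, 3, 6, 7] / [4, 5, 8] / [9];  common shape = (5, 3, 1)

Row-insert the values π_1, π_2, … into P one at a time, bumping the leftmost entry strictly greater than the inserted value down to the next row. The recording tableau Q records, in position (i, j), the step at which that cell was added to P.
  Insert 3 (step 1): P = [3];  Q = [1]
  Insert 6 (step 2): P = [3, 6];  Q = [1, 2]
  Insert 7 (step 3): P = [3, 6, 7];  Q = [1, 2, 3]
  Insert 1 (step 4): P = [1, 6, 7] / [3];  Q = [1, 2, 3] / [4]
  Insert 2 (step 5): P = [1, 2, 7] / [3, 6];  Q = [1, 2, 3] / [4, 5]
  Insert 8 (step 6): P = [1, 2, 7, 8] / [3, 6];  Q = [1, 2, 3, 6] / [4, 5]
  Insert 9 (step 7): P = [1, 2, 7, 8, 9] / [3, 6];  Q = [1, 2, 3, 6, 7] / [4, 5]
  Insert 5 (step 8): P = [1, 2, 5, 8, 9] / [3, 6, 7];  Q = [1, 2, 3, 6, 7] / [4, 5, 8]
  Insert 4 (step 9): P = [1, 2, 4, 8, 9] / [3, 5, 7] / [6];  Q = [1, 2, 3, 6, 7] / [4, 5, 8] / [9]
Final shape: (5, 3, 1).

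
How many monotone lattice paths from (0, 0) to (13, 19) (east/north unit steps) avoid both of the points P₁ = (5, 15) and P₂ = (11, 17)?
Number of paths = 213458712

Inclusion–exclusion. Total paths: C(32, 13) = 347373600. Through P₁: C(20, 5)·C(12, 8) = 7674480. Through P₂: C(28, 11)·C(4, 2) = 128845080. Since P₁ is strictly southwest of P₂, a monotone path through both must visit P₁ then P₂; paths through both = C(20, 5)·C(8, 6)·C(4, 2) = 2604672. Avoid both = 347373600 − 7674480 − 128845080 + 2604672 = 213458712.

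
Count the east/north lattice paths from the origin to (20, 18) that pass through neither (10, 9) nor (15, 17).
Number of paths = 22363312322

Inclusion–exclusion. Total paths: C(38, 20) = 33578000610. Through P₁: C(19, 10)·C(19, 10) = 8533694884. Through P₂: C(32, 15)·C(6, 5) = 3394336320. Since P₁ is strictly southwest of P₂, a monotone path through both must visit P₁ then P₂; paths through both = C(19, 10)·C(13, 5)·C(6, 5) = 713342916. Avoid both = 33578000610 − 8533694884 − 3394336320 + 713342916 = 22363312322.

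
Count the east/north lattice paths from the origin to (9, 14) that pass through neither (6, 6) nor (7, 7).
Number of paths = 607706

Inclusion–exclusion. Total paths: C(23, 9) = 817190. Through P₁: C(12, 6)·C(11, 3) = 152460. Through P₂: C(14, 7)·C(9, 2) = 123552. Since P₁ is strictly southwest of P₂, a monotone path through both must visit P₁ then P₂; paths through both = C(12, 6)·C(2, 1)·C(9, 2) = 66528. Avoid both = 817190 − 152460 − 123552 + 66528 = 607706.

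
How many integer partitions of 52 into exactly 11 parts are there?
p(52, 11 parts) = 23501

Partitions of n into exactly k parts are in bijection with partitions of n − k into at most k parts (subtract 1 from each part). So p(52, exactly 11) = p(41, parts ≤ 11). Computing via the recurrence p(m, j) = p(m, j−1) + p(m−j, j) gives 23501.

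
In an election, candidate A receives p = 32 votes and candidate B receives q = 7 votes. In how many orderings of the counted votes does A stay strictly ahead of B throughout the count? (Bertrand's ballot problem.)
Strict-lead orderings = 9859575

Total orderings of the 39 votes with 32 for A: C(39, 32) = 15380937. By the Bertrand ballot formula (Cycle Lemma / reflection principle), the number of orderings in which A is strictly ahead of B throughout is (p − q)/(p + q) · C(p + q, p) = (32 − 7)/(32 + 7) · 15380937 = 9859575.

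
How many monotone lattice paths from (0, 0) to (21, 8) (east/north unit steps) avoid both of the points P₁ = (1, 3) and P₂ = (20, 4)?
Number of paths = 4026895

Inclusion–exclusion. Total paths: C(29, 21) = 4292145. Through P₁: C(4, 1)·C(25, 20) = 212520. Through P₂: C(24, 20)·C(5, 1) = 53130. Since P₁ is strictly southwest of P₂, a monotone path through both must visit P₁ then P₂; paths through both = C(4, 1)·C(20, 19)·C(5, 1) = 400. Avoid both = 4292145 − 212520 − 53130 + 400 = 4026895.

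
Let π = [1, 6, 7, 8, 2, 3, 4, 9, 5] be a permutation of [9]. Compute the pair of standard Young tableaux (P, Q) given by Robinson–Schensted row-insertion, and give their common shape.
P = [1, 2, 3, 4, 5] / [6, 7, 8, 9];  Q = [1, 2, 3, 4, 8] / [5, 6, 7, 9];  common shape = (5, 4)

Row-insert the values π_1, π_2, … into P one at a time, bumping the leftmost entry strictly greater than the inserted value down to the next row. The recording tableau Q records, in position (i, j), the step at which that cell was added to P.
  Insert 1 (step 1): P = [1];  Q = [1]
  Insert 6 (step 2): P = [1, 6];  Q = [1, 2]
  Insert 7 (step 3): P = [1, 6, 7];  Q = [1, 2, 3]
  Insert 8 (step 4): P = [1, 6, 7, 8];  Q = [1, 2, 3, 4]
  Insert 2 (step 5): P = [1, 2, 7, 8] / [6];  Q = [1, 2, 3, 4] / [5]
  Insert 3 (step 6): P = [1, 2, 3, 8] / [6, 7];  Q = [1, 2, 3, 4] / [5, 6]
  Insert 4 (step 7): P = [1, 2, 3, 4] / [6, 7, 8];  Q = [1, 2, 3, 4] / [5, 6, 7]
  Insert 9 (step 8): P = [1, 2, 3, 4, 9] / [6, 7, 8];  Q = [1, 2, 3, 4, 8] / [5, 6, 7]
  Insert 5 (step 9): P = [1, 2, 3, 4, 5] / [6, 7, 8, 9];  Q = [1, 2, 3, 4, 8] / [5, 6, 7, 9]
Final shape: (5, 4).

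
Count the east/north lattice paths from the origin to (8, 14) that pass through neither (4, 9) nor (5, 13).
Number of paths = 209708

Inclusion–exclusion. Total paths: C(22, 8) = 319770. Through P₁: C(13, 4)·C(9, 4) = 90090. Through P₂: C(18, 5)·C(4, 3) = 34272. Since P₁ is strictly southwest of P₂, a monotone path through both must visit P₁ then P₂; paths through both = C(13, 4)·C(5, 1)·C(4, 3) = 14300. Avoid both = 319770 − 90090 − 34272 + 14300 = 209708.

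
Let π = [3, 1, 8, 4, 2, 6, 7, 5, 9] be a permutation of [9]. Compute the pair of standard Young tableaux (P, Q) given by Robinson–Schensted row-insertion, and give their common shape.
P = [1, 2, 5, 7, 9] / [3, 4, 6] / [8];  Q = [1, 3, 6, 7, 9] / [2, 4, 8] / [5];  common shape = (5, 3, 1)

Row-insert the values π_1, π_2, … into P one at a time, bumping the leftmost entry strictly greater than the inserted value down to the next row. The recording tableau Q records, in position (i, j), the step at which that cell was added to P.
  Insert 3 (step 1): P = [3];  Q = [1]
  Insert 1 (step 2): P = [1] / [3];  Q = [1] / [2]
  Insert 8 (step 3): P = [1, 8] / [3];  Q = [1, 3] / [2]
  Insert 4 (step 4): P = [1, 4] / [3, 8];  Q = [1, 3] / [2, 4]
  Insert 2 (step 5): P = [1, 2] / [3, 4] / [8];  Q = [1, 3] / [2, 4] / [5]
  Insert 6 (step 6): P = [1, 2, 6] / [3, 4] / [8];  Q = [1, 3, 6] / [2, 4] / [5]
  Insert 7 (step 7): P = [1, 2, 6, 7] / [3, 4] / [8];  Q = [1, 3, 6, 7] / [2, 4] / [5]
  Insert 5 (step 8): P = [1, 2, 5, 7] / [3, 4, 6] / [8];  Q = [1, 3, 6, 7] / [2, 4, 8] / [5]
  Insert 9 (step 9): P = [1, 2, 5, 7, 9] / [3, 4, 6] / [8];  Q = [1, 3, 6, 7, 9] / [2, 4, 8] / [5]
Final shape: (5, 3, 1).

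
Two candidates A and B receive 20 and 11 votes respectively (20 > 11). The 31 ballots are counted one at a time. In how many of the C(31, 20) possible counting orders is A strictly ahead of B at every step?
Strict-lead orderings = 24582285

Total orderings of the 31 votes with 20 for A: C(31, 20) = 84672315. By the Bertrand ballot formula (Cycle Lemma / reflection principle), the number of orderings in which A is strictly ahead of B throughout is (p − q)/(p + q) · C(p + q, p) = (20 − 11)/(20 + 11) · 84672315 = 24582285.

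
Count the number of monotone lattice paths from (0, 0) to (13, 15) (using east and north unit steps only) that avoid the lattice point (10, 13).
Number of paths = 26001500

Total paths from (0, 0) to (13, 15): C(28, 13) = 37442160. Paths through (10, 13): (paths (0, 0) → (10, 13)) × (paths (10, 13) → (13, 15)) = C(23, 10) · C(5, 3) = 1144066 · 10 = 11440660. Avoidance count = 37442160 − 11440660 = 26001500.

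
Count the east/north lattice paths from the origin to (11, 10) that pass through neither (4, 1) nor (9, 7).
Number of paths = 204216

Inclusion–exclusion. Total paths: C(21, 11) = 352716. Through P₁: C(5, 4)·C(16, 7) = 57200. Through P₂: C(16, 9)·C(5, 2) = 114400. Since P₁ is strictly southwest of P₂, a monotone path through both must visit P₁ then P₂; paths through both = C(5, 4)·C(11, 5)·C(5, 2) = 23100. Avoid both = 352716 − 57200 − 114400 + 23100 = 204216.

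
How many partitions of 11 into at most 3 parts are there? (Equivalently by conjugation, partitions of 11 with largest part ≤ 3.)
p(11, parts ≤ 3) = 16

Partitions of 11 with all parts ≤ 3: 3+3+3+2, 3+3+3+1+1, 3+3+2+2+1, 3+3+2+1+1+1, 3+3+1+1+1+1+1, 3+2+2+2+2, 3+2+2+2+1+1, 3+2+2+1+1+1+1, 3+2+1+1+1+1+1+1, 3+1+1+1+1+1+1+1+1, 2+2+2+2+2+1, 2+2+2+2+1+1+1, 2+2+2+1+1+1+1+1, 2+2+1+1+1+1+1+1+1, 2+1+1+1+1+1+1+1+1+1, 1+1+1+1+1+1+1+1+1+1+1. Count = 16.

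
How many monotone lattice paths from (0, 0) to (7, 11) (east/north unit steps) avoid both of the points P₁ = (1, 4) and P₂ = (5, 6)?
Number of paths = 15117

Inclusion–exclusion. Total paths: C(18, 7) = 31824. Through P₁: C(5, 1)·C(13, 6) = 8580. Through P₂: C(11, 5)·C(7, 2) = 9702. Since P₁ is strictly southwest of P₂, a monotone path through both must visit P₁ then P₂; paths through both = C(5, 1)·C(6, 4)·C(7, 2) = 1575. Avoid both = 31824 − 8580 − 9702 + 1575 = 15117.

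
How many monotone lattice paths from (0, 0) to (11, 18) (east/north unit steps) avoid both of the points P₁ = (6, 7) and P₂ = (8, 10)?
Number of paths = 22713132

Inclusion–exclusion. Total paths: C(29, 11) = 34597290. Through P₁: C(13, 6)·C(16, 5) = 7495488. Through P₂: C(18, 8)·C(11, 3) = 7220070. Since P₁ is strictly southwest of P₂, a monotone path through both must visit P₁ then P₂; paths through both = C(13, 6)·C(5, 2)·C(11, 3) = 2831400. Avoid both = 34597290 − 7495488 − 7220070 + 2831400 = 22713132.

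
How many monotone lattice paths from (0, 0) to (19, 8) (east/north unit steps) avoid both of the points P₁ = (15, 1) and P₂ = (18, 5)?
Number of paths = 2082439

Inclusion–exclusion. Total paths: C(27, 19) = 2220075. Through P₁: C(16, 15)·C(11, 4) = 5280. Through P₂: C(23, 18)·C(4, 1) = 134596. Since P₁ is strictly southwest of P₂, a monotone path through both must visit P₁ then P₂; paths through both = C(16, 15)·C(7, 3)·C(4, 1) = 2240. Avoid both = 2220075 − 5280 − 134596 + 2240 = 2082439.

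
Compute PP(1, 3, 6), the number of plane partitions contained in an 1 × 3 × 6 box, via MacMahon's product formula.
PP(1, 3, 6) = 84

Evaluate the triple product over i = 1..1, j = 1..3, k = 1..6. The factors are (2/1) · (3/2) · (4/3) · (5/4) · (6/5) · (7/6) · (3/2) · (4/3) · … (18 factors total). The numerators and denominators telescope so the product is an integer; carrying out the multiplication exactly gives PP(1, 3, 6) = 84.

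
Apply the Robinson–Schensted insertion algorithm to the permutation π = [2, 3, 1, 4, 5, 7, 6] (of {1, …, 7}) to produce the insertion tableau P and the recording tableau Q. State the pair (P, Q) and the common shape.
P = [1, 3, 4, 5, 6] / [2, 7];  Q = [1, 2, 4, 5, 6] / [3, 7];  common shape = (5, 2)

Row-insert the values π_1, π_2, … into P one at a time, bumping the leftmost entry strictly greater than the inserted value down to the next row. The recording tableau Q records, in position (i, j), the step at which that cell was added to P.
  Insert 2 (step 1): P = [2];  Q = [1]
  Insert 3 (step 2): P = [2, 3];  Q = [1, 2]
  Insert 1 (step 3): P = [1, 3] / [2];  Q = [1, 2] / [3]
  Insert 4 (step 4): P = [1, 3, 4] / [2];  Q = [1, 2, 4] / [3]
  Insert 5 (step 5): P = [1, 3, 4, 5] / [2];  Q = [1, 2, 4, 5] / [3]
  Insert 7 (step 6): P = [1, 3, 4, 5, 7] / [2];  Q = [1, 2, 4, 5, 6] / [3]
  Insert 6 (step 7): P = [1, 3, 4, 5, 6] / [2, 7];  Q = [1, 2, 4, 5, 6] / [3, 7]
Final shape: (5, 2).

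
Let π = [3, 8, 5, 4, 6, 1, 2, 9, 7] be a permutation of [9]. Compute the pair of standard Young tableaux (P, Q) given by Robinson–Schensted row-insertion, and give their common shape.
P = [1, 2, 6, 7] / [3, 4, 9] / [5] / [8];  Q = [1, 2, 5, 8] / [3, 7, 9] / [4] / [6];  common shape = (4, 3, 1, 1)

Row-insert the values π_1, π_2, … into P one at a time, bumping the leftmost entry strictly greater than the inserted value down to the next row. The recording tableau Q records, in position (i, j), the step at which that cell was added to P.
  Insert 3 (step 1): P = [3];  Q = [1]
  Insert 8 (step 2): P = [3, 8];  Q = [1, 2]
  Insert 5 (step 3): P = [3, 5] / [8];  Q = [1, 2] / [3]
  Insert 4 (step 4): P = [3, 4] / [5] / [8];  Q = [1, 2] / [3] / [4]
  Insert 6 (step 5): P = [3, 4, 6] / [5] / [8];  Q = [1, 2, 5] / [3] / [4]
  Insert 1 (step 6): P = [1, 4, 6] / [3] / [5] / [8];  Q = [1, 2, 5] / [3] / [4] / [6]
  Insert 2 (step 7): P = [1, 2, 6] / [3, 4] / [5] / [8];  Q = [1, 2, 5] / [3, 7] / [4] / [6]
  Insert 9 (step 8): P = [1, 2, 6, 9] / [3, 4] / [5] / [8];  Q = [1, 2, 5, 8] / [3, 7] / [4] / [6]
  Insert 7 (step 9): P = [1, 2, 6, 7] / [3, 4, 9] / [5] / [8];  Q = [1, 2, 5, 8] / [3, 7, 9] / [4] / [6]
Final shape: (4, 3, 1, 1).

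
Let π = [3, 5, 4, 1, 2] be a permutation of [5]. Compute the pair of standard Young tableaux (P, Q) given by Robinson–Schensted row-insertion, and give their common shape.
P = [1, 2] / [3, 4] / [5];  Q = [1, 2] / [3, 5] / [4];  common shape = (2, 2, 1)

Row-insert the values π_1, π_2, … into P one at a time, bumping the leftmost entry strictly greater than the inserted value down to the next row. The recording tableau Q records, in position (i, j), the step at which that cell was added to P.
  Insert 3 (step 1): P = [3];  Q = [1]
  Insert 5 (step 2): P = [3, 5];  Q = [1, 2]
  Insert 4 (step 3): P = [3, 4] / [5];  Q = [1, 2] / [3]
  Insert 1 (step 4): P = [1, 4] / [3] / [5];  Q = [1, 2] / [3] / [4]
  Insert 2 (step 5): P = [1, 2] / [3, 4] / [5];  Q = [1, 2] / [3, 5] / [4]
Final shape: (2, 2, 1).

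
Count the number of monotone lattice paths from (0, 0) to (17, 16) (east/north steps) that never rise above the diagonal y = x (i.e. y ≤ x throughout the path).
Number of paths = 129644790

By the reflection principle (André's argument), the number of monotone paths to (17, 16) with n ≤ m that never go above y = x is C(33, 17) − C(33, 18) = 1166803110 − 1037158320 = 129644790.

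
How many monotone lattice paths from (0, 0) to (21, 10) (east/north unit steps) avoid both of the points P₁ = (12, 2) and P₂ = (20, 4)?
Number of paths = 42094238

Inclusion–exclusion. Total paths: C(31, 21) = 44352165. Through P₁: C(14, 12)·C(17, 9) = 2212210. Through P₂: C(24, 20)·C(7, 1) = 74382. Since P₁ is strictly southwest of P₂, a monotone path through both must visit P₁ then P₂; paths through both = C(14, 12)·C(10, 8)·C(7, 1) = 28665. Avoid both = 44352165 − 2212210 − 74382 + 28665 = 42094238.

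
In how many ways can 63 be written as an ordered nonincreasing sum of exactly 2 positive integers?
p(63, 2 parts) = 31

Partitions of n into exactly k parts are in bijection with partitions of n − k into at most k parts (subtract 1 from each part). So p(63, exactly 2) = p(61, parts ≤ 2). Computing via the recurrence p(m, j) = p(m, j−1) + p(m−j, j) gives 31.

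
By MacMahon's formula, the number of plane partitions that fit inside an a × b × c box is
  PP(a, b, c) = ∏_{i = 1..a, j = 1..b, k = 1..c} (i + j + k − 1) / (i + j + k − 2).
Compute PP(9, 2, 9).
PP(9, 2, 9) = 449141836

Evaluate the triple product over i = 1..9, j = 1..2, k = 1..9. The factors are (2/1) · (3/2) · (4/3) · (5/4) · (6/5) · (7/6) · (8/7) · (9/8) · … (162 factors total). The numerators and denominators telescope so the product is an integer; carrying out the multiplication exactly gives PP(9, 2, 9) = 449141836.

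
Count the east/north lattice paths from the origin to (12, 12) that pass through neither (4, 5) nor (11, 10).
Number of paths = 1134574

Inclusion–exclusion. Total paths: C(24, 12) = 2704156. Through P₁: C(9, 4)·C(15, 8) = 810810. Through P₂: C(21, 11)·C(3, 1) = 1058148. Since P₁ is strictly southwest of P₂, a monotone path through both must visit P₁ then P₂; paths through both = C(9, 4)·C(12, 7)·C(3, 1) = 299376. Avoid both = 2704156 − 810810 − 1058148 + 299376 = 1134574.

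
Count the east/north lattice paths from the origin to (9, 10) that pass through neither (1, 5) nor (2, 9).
Number of paths = 84456

Inclusion–exclusion. Total paths: C(19, 9) = 92378. Through P₁: C(6, 1)·C(13, 8) = 7722. Through P₂: C(11, 2)·C(8, 7) = 440. Since P₁ is strictly southwest of P₂, a monotone path through both must visit P₁ then P₂; paths through both = C(6, 1)·C(5, 1)·C(8, 7) = 240. Avoid both = 92378 − 7722 − 440 + 240 = 84456.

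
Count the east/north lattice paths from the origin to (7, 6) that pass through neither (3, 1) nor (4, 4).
Number of paths = 672

Inclusion–exclusion. Total paths: C(13, 7) = 1716. Through P₁: C(4, 3)·C(9, 4) = 504. Through P₂: C(8, 4)·C(5, 3) = 700. Since P₁ is strictly southwest of P₂, a monotone path through both must visit P₁ then P₂; paths through both = C(4, 3)·C(4, 1)·C(5, 3) = 160. Avoid both = 1716 − 504 − 700 + 160 = 672.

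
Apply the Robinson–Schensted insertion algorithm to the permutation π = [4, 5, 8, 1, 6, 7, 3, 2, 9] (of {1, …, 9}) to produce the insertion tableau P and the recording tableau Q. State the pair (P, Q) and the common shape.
P = [1, 2, 6, 7, 9] / [3, 5] / [4] / [8];  Q = [1, 2, 3, 6, 9] / [4, 5] / [7] / [8];  common shape = (5, 2, 1, 1)

Row-insert the values π_1, π_2, … into P one at a time, bumping the leftmost entry strictly greater than the inserted value down to the next row. The recording tableau Q records, in position (i, j), the step at which that cell was added to P.
  Insert 4 (step 1): P = [4];  Q = [1]
  Insert 5 (step 2): P = [4, 5];  Q = [1, 2]
  Insert 8 (step 3): P = [4, 5, 8];  Q = [1, 2, 3]
  Insert 1 (step 4): P = [1, 5, 8] / [4];  Q = [1, 2, 3] / [4]
  Insert 6 (step 5): P = [1, 5, 6] / [4, 8];  Q = [1, 2, 3] / [4, 5]
  Insert 7 (step 6): P = [1, 5, 6, 7] / [4, 8];  Q = [1, 2, 3, 6] / [4, 5]
  Insert 3 (step 7): P = [1, 3, 6, 7] / [4, 5] / [8];  Q = [1, 2, 3, 6] / [4, 5] / [7]
  Insert 2 (step 8): P = [1, 2, 6, 7] / [3, 5] / [4] / [8];  Q = [1, 2, 3, 6] / [4, 5] / [7] / [8]
  Insert 9 (step 9): P = [1, 2, 6, 7, 9] / [3, 5] / [4] / [8];  Q = [1, 2, 3, 6, 9] / [4, 5] / [7] / [8]
Final shape: (5, 2, 1, 1).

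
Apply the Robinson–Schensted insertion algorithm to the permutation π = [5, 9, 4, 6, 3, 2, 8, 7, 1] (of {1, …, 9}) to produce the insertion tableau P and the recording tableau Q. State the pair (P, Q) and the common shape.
P = [1, 6, 7] / [2, 8] / [3, 9] / [4] / [5];  Q = [1, 2, 7] / [3, 4] / [5, 8] / [6] / [9];  common shape = (3, 2, 2, 1, 1)

Row-insert the values π_1, π_2, … into P one at a time, bumping the leftmost entry strictly greater than the inserted value down to the next row. The recording tableau Q records, in position (i, j), the step at which that cell was added to P.
  Insert 5 (step 1): P = [5];  Q = [1]
  Insert 9 (step 2): P = [5, 9];  Q = [1, 2]
  Insert 4 (step 3): P = [4, 9] / [5];  Q = [1, 2] / [3]
  Insert 6 (step 4): P = [4, 6] / [5, 9];  Q = [1, 2] / [3, 4]
  Insert 3 (step 5): P = [3, 6] / [4, 9] / [5];  Q = [1, 2] / [3, 4] / [5]
  Insert 2 (step 6): P = [2, 6] / [3, 9] / [4] / [5];  Q = [1, 2] / [3, 4] / [5] / [6]
  Insert 8 (step 7): P = [2, 6, 8] / [3, 9] / [4] / [5];  Q = [1, 2, 7] / [3, 4] / [5] / [6]
  Insert 7 (step 8): P = [2, 6, 7] / [3, 8] / [4, 9] / [5];  Q = [1, 2, 7] / [3, 4] / [5, 8] / [6]
  Insert 1 (step 9): P = [1, 6, 7] / [2, 8] / [3, 9] / [4] / [5];  Q = [1, 2, 7] / [3, 4] / [5, 8] / [6] / [9]
Final shape: (3, 2, 2, 1, 1).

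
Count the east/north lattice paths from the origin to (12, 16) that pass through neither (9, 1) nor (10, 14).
Number of paths = 18646899

Inclusion–exclusion. Total paths: C(28, 12) = 30421755. Through P₁: C(10, 9)·C(18, 3) = 8160. Through P₂: C(24, 10)·C(4, 2) = 11767536. Since P₁ is strictly southwest of P₂, a monotone path through both must visit P₁ then P₂; paths through both = C(10, 9)·C(14, 1)·C(4, 2) = 840. Avoid both = 30421755 − 8160 − 11767536 + 840 = 18646899.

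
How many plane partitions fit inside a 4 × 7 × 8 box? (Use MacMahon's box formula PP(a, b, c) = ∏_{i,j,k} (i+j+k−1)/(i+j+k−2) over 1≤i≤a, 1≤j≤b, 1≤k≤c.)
PP(4, 7, 8) = 1318349483880

Evaluate the triple product over i = 1..4, j = 1..7, k = 1..8. The factors are (2/1) · (3/2) · (4/3) · (5/4) · (6/5) · (7/6) · (8/7) · (9/8) · … (224 factors total). The numerators and denominators telescope so the product is an integer; carrying out the multiplication exactly gives PP(4, 7, 8) = 1318349483880.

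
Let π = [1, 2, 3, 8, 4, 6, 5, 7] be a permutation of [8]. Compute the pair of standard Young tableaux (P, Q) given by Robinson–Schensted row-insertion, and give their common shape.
P = [1, 2, 3, 4, 5, 7] / [6] / [8];  Q = [1, 2, 3, 4, 6, 8] / [5] / [7];  common shape = (6, 1, 1)

Row-insert the values π_1, π_2, … into P one at a time, bumping the leftmost entry strictly greater than the inserted value down to the next row. The recording tableau Q records, in position (i, j), the step at which that cell was added to P.
  Insert 1 (step 1): P = [1];  Q = [1]
  Insert 2 (step 2): P = [1, 2];  Q = [1, 2]
  Insert 3 (step 3): P = [1, 2, 3];  Q = [1, 2, 3]
  Insert 8 (step 4): P = [1, 2, 3, 8];  Q = [1, 2, 3, 4]
  Insert 4 (step 5): P = [1, 2, 3, 4] / [8];  Q = [1, 2, 3, 4] / [5]
  Insert 6 (step 6): P = [1, 2, 3, 4, 6] / [8];  Q = [1, 2, 3, 4, 6] / [5]
  Insert 5 (step 7): P = [1, 2, 3, 4, 5] / [6] / [8];  Q = [1, 2, 3, 4, 6] / [5] / [7]
  Insert 7 (step 8): P = [1, 2, 3, 4, 5, 7] / [6] / [8];  Q = [1, 2, 3, 4, 6, 8] / [5] / [7]
Final shape: (6, 1, 1).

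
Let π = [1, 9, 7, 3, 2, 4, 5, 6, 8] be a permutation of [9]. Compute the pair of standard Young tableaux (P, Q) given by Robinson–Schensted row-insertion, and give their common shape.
P = [1, 2, 4, 5, 6, 8] / [3] / [7] / [9];  Q = [1, 2, 6, 7, 8, 9] / [3] / [4] / [5];  common shape = (6, 1, 1, 1)

Row-insert the values π_1, π_2, … into P one at a time, bumping the leftmost entry strictly greater than the inserted value down to the next row. The recording tableau Q records, in position (i, j), the step at which that cell was added to P.
  Insert 1 (step 1): P = [1];  Q = [1]
  Insert 9 (step 2): P = [1, 9];  Q = [1, 2]
  Insert 7 (step 3): P = [1, 7] / [9];  Q = [1, 2] / [3]
  Insert 3 (step 4): P = [1, 3] / [7] / [9];  Q = [1, 2] / [3] / [4]
  Insert 2 (step 5): P = [1, 2] / [3] / [7] / [9];  Q = [1, 2] / [3] / [4] / [5]
  Insert 4 (step 6): P = [1, 2, 4] / [3] / [7] / [9];  Q = [1, 2, 6] / [3] / [4] / [5]
  Insert 5 (step 7): P = [1, 2, 4, 5] / [3] / [7] / [9];  Q = [1, 2, 6, 7] / [3] / [4] / [5]
  Insert 6 (step 8): P = [1, 2, 4, 5, 6] / [3] / [7] / [9];  Q = [1, 2, 6, 7, 8] / [3] / [4] / [5]
  Insert 8 (step 9): P = [1, 2, 4, 5, 6, 8] / [3] / [7] / [9];  Q = [1, 2, 6, 7, 8, 9] / [3] / [4] / [5]
Final shape: (6, 1, 1, 1).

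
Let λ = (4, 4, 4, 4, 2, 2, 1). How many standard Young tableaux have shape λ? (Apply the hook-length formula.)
# SYT of shape (4, 4, 4, 4, 2, 2, 1) = 87297210

Hook-length formula: f^λ = n! / Π hook(c), product over all cells c of the Young diagram. For λ = (4, 4, 4, 4, 2, 2, 1), n = 21 boxes. Hook lengths by row (left-to-right, top-to-bottom): [10, 8, 5, 4]; [9, 7, 4, 3]; [8, 6, 3, 2]; [7, 5, 2, 1]; [4, 2]; [3, 1]; [1]. Product of hooks = 585252864000. So f^λ = 21! / 585252864000 = 51090942171709440000 / 585252864000 = 87297210.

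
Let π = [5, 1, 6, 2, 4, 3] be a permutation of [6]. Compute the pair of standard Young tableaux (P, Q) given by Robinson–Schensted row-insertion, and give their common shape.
P = [1, 2, 3] / [4, 6] / [5];  Q = [1, 3, 5] / [2, 4] / [6];  common shape = (3, 2, 1)

Row-insert the values π_1, π_2, … into P one at a time, bumping the leftmost entry strictly greater than the inserted value down to the next row. The recording tableau Q records, in position (i, j), the step at which that cell was added to P.
  Insert 5 (step 1): P = [5];  Q = [1]
  Insert 1 (step 2): P = [1] / [5];  Q = [1] / [2]
  Insert 6 (step 3): P = [1, 6] / [5];  Q = [1, 3] / [2]
  Insert 2 (step 4): P = [1, 2] / [5, 6];  Q = [1, 3] / [2, 4]
  Insert 4 (step 5): P = [1, 2, 4] / [5, 6];  Q = [1, 3, 5] / [2, 4]
  Insert 3 (step 6): P = [1, 2, 3] / [4, 6] / [5];  Q = [1, 3, 5] / [2, 4] / [6]
Final shape: (3, 2, 1).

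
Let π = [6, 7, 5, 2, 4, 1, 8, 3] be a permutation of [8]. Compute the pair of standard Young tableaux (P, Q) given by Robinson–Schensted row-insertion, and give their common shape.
P = [1, 3, 8] / [2, 4] / [5, 7] / [6];  Q = [1, 2, 7] / [3, 5] / [4, 8] / [6];  common shape = (3, 2, 2, 1)

Row-insert the values π_1, π_2, … into P one at a time, bumping the leftmost entry strictly greater than the inserted value down to the next row. The recording tableau Q records, in position (i, j), the step at which that cell was added to P.
  Insert 6 (step 1): P = [6];  Q = [1]
  Insert 7 (step 2): P = [6, 7];  Q = [1, 2]
  Insert 5 (step 3): P = [5, 7] / [6];  Q = [1, 2] / [3]
  Insert 2 (step 4): P = [2, 7] / [5] / [6];  Q = [1, 2] / [3] / [4]
  Insert 4 (step 5): P = [2, 4] / [5, 7] / [6];  Q = [1, 2] / [3, 5] / [4]
  Insert 1 (step 6): P = [1, 4] / [2, 7] / [5] / [6];  Q = [1, 2] / [3, 5] / [4] / [6]
  Insert 8 (step 7): P = [1, 4, 8] / [2, 7] / [5] / [6];  Q = [1, 2, 7] / [3, 5] / [4] / [6]
  Insert 3 (step 8): P = [1, 3, 8] / [2, 4] / [5, 7] / [6];  Q = [1, 2, 7] / [3, 5] / [4, 8] / [6]
Final shape: (3, 2, 2, 1).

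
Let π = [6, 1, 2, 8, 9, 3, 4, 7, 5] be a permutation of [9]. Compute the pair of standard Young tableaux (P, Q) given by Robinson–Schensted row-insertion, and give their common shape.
P = [1, 2, 3, 4, 5] / [6, 7, 9] / [8];  Q = [1, 3, 4, 5, 8] / [2, 6, 7] / [9];  common shape = (5, 3, 1)

Row-insert the values π_1, π_2, … into P one at a time, bumping the leftmost entry strictly greater than the inserted value down to the next row. The recording tableau Q records, in position (i, j), the step at which that cell was added to P.
  Insert 6 (step 1): P = [6];  Q = [1]
  Insert 1 (step 2): P = [1] / [6];  Q = [1] / [2]
  Insert 2 (step 3): P = [1, 2] / [6];  Q = [1, 3] / [2]
  Insert 8 (step 4): P = [1, 2, 8] / [6];  Q = [1, 3, 4] / [2]
  Insert 9 (step 5): P = [1, 2, 8, 9] / [6];  Q = [1, 3, 4, 5] / [2]
  Insert 3 (step 6): P = [1, 2, 3, 9] / [6, 8];  Q = [1, 3, 4, 5] / [2, 6]
  Insert 4 (step 7): P = [1, 2, 3, 4] / [6, 8, 9];  Q = [1, 3, 4, 5] / [2, 6, 7]
  Insert 7 (step 8): P = [1, 2, 3, 4, 7] / [6, 8, 9];  Q = [1, 3, 4, 5, 8] / [2, 6, 7]
  Insert 5 (step 9): P = [1, 2, 3, 4, 5] / [6, 7, 9] / [8];  Q = [1, 3, 4, 5, 8] / [2, 6, 7] / [9]
Final shape: (5, 3, 1).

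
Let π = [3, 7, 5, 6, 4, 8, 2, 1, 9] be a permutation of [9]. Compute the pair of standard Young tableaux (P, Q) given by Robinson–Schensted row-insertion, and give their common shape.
P = [1, 4, 6, 8, 9] / [2] / [3] / [5] / [7];  Q = [1, 2, 4, 6, 9] / [3] / [5] / [7] / [8];  common shape = (5, 1, 1, 1, 1)

Row-insert the values π_1, π_2, … into P one at a time, bumping the leftmost entry strictly greater than the inserted value down to the next row. The recording tableau Q records, in position (i, j), the step at which that cell was added to P.
  Insert 3 (step 1): P = [3];  Q = [1]
  Insert 7 (step 2): P = [3, 7];  Q = [1, 2]
  Insert 5 (step 3): P = [3, 5] / [7];  Q = [1, 2] / [3]
  Insert 6 (step 4): P = [3, 5, 6] / [7];  Q = [1, 2, 4] / [3]
  Insert 4 (step 5): P = [3, 4, 6] / [5] / [7];  Q = [1, 2, 4] / [3] / [5]
  Insert 8 (step 6): P = [3, 4, 6, 8] / [5] / [7];  Q = [1, 2, 4, 6] / [3] / [5]
  Insert 2 (step 7): P = [2, 4, 6, 8] / [3] / [5] / [7];  Q = [1, 2, 4, 6] / [3] / [5] / [7]
  Insert 1 (step 8): P = [1, 4, 6, 8] / [2] / [3] / [5] / [7];  Q = [1, 2, 4, 6] / [3] / [5] / [7] / [8]
  Insert 9 (step 9): P = [1, 4, 6, 8, 9] / [2] / [3] / [5] / [7];  Q = [1, 2, 4, 6, 9] / [3] / [5] / [7] / [8]
Final shape: (5, 1, 1, 1, 1).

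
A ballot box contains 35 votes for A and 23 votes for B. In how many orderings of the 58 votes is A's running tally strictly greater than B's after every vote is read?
Strict-lead orderings = 1820529677650320

Total orderings of the 58 votes with 35 for A: C(58, 35) = 8799226775309880. By the Bertrand ballot formula (Cycle Lemma / reflection principle), the number of orderings in which A is strictly ahead of B throughout is (p − q)/(p + q) · C(p + q, p) = (35 − 23)/(35 + 23) · 8799226775309880 = 1820529677650320.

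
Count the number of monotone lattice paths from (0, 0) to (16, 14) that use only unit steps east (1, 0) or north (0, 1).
Number of paths = 145422675

A monotone lattice path from (0, 0) to (16, 14) consists of 16 east steps and 14 north steps in some order, so it is determined by which 16 of the 30 steps are east. The count is C(30, 16) = 145422675.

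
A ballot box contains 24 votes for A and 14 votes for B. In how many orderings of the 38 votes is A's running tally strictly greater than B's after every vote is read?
Strict-lead orderings = 2544619500

Total orderings of the 38 votes with 24 for A: C(38, 24) = 9669554100. By the Bertrand ballot formula (Cycle Lemma / reflection principle), the number of orderings in which A is strictly ahead of B throughout is (p − q)/(p + q) · C(p + q, p) = (24 − 14)/(24 + 14) · 9669554100 = 2544619500.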